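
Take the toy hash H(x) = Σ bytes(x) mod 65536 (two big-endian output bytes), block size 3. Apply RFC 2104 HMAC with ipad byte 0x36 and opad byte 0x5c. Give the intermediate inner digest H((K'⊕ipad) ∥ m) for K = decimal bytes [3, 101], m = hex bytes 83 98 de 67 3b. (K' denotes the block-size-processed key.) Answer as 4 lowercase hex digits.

Key decimal bytes [3, 101] = 03 65 is 2 bytes ≤ B = 3; zero-pad to 3 bytes: K' = 03 65 00.
K' ⊕ ipad = 35 53 36.
Inner input = 35 53 36 ∥ 83 98 de 67 3b.
Inner hash: sum = 53+83+54+131+152+222+103+59 = 857 → 03 59.

0359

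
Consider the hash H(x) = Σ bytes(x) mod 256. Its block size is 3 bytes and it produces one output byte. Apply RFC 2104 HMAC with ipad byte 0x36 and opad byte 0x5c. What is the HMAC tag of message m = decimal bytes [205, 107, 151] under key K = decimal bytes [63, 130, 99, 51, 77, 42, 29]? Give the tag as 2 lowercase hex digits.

87

Key decimal bytes [63, 130, 99, 51, 77, 42, 29] = 3f 82 63 33 4d 2a 1d is 7 bytes > B = 3, so hash it first: H(key) = eb, then zero-pad to 3 bytes: K' = eb 00 00.
K' ⊕ ipad = dd 36 36.  K' ⊕ opad = b7 5c 5c.
Inner input = (K'⊕ipad) ∥ m = dd 36 36 ∥ cd 6b 97.
Inner hash: sum = 221+54+54+205+107+151 = 792; mod 256 = 24 → 18.
Outer input = (K'⊕opad) ∥ inner = b7 5c 5c ∥ 18.
Outer hash (tag): sum = 183+92+92+24 = 391; mod 256 = 135 → 87.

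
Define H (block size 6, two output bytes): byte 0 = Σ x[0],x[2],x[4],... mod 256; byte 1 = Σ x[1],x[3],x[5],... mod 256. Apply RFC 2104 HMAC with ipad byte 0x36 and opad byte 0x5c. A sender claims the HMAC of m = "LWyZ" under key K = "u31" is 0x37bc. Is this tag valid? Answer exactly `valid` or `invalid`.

invalid

Key "u31" = 75 33 31 is 3 bytes ≤ B = 6; zero-pad to 6 bytes: K' = 75 33 31 00 00 00.
K' ⊕ ipad = 43 05 07 36 36 36; K' ⊕ opad = 29 6f 6d 5c 5c 5c.
Inner hash: even-index sum = 325 mod 256 = 69; odd-index sum = 290 mod 256 = 34 → 45 22.
Outer hash (recomputed tag): even-index sum = 311 mod 256 = 55; odd-index sum = 329 mod 256 = 73 → 37 49.
Recomputed tag = 3749; claimed = 37bc → mismatch.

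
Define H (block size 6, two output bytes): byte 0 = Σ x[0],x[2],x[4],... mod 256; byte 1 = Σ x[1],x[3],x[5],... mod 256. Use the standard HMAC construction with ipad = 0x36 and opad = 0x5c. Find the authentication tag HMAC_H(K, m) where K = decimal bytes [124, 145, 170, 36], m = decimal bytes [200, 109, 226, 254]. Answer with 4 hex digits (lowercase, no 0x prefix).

38fb

Key decimal bytes [124, 145, 170, 36] = 7c 91 aa 24 is 4 bytes ≤ B = 6; zero-pad to 6 bytes: K' = 7c 91 aa 24 00 00.
K' ⊕ ipad = 4a a7 9c 12 36 36.  K' ⊕ opad = 20 cd f6 78 5c 5c.
Inner input = (K'⊕ipad) ∥ m = 4a a7 9c 12 36 36 ∥ c8 6d e2 fe.
Inner hash: even-index sum = 710 mod 256 = 198; odd-index sum = 602 mod 256 = 90 → c6 5a.
Outer input = (K'⊕opad) ∥ inner = 20 cd f6 78 5c 5c ∥ c6 5a.
Outer hash (tag): even-index sum = 568 mod 256 = 56; odd-index sum = 507 mod 256 = 251 → 38 fb.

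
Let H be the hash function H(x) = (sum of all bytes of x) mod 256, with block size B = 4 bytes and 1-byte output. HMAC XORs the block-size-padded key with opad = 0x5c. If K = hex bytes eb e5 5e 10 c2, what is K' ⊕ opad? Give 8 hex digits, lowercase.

5c5c5c5c

Key hex bytes eb e5 5e 10 c2 is 5 bytes > B = 4, so hash it first: H(key) = 00, then zero-pad to 4 bytes: K' = 00 00 00 00.
XOR each byte with 0x5c: 00⊕5c=5c, 00⊕5c=5c, 00⊕5c=5c, 00⊕5c=5c.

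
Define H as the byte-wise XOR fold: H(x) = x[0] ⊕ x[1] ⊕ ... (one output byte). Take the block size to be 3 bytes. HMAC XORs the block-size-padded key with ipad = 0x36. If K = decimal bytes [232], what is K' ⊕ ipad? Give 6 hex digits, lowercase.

Key decimal bytes [232] = e8 is 1 byte ≤ B = 3; zero-pad to 3 bytes: K' = e8 00 00.
XOR each byte with 0x36: e8⊕36=de, 00⊕36=36, 00⊕36=36.

de3636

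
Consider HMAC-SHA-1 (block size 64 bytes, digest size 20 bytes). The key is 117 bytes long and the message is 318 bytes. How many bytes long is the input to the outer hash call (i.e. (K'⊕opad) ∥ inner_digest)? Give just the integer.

Key is 117 > 64 bytes, so it is hashed to 20 bytes then zero-padded to 64: |K'| = 64.
Outer input = (K'⊕opad) ∥ H(inner) → 64 + 20 = 84 bytes.

84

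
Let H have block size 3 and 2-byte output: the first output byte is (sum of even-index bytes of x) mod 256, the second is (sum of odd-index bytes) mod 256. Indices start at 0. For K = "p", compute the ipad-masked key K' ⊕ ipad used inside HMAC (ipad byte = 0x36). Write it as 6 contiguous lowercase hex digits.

463636

Key "p" = 70 is 1 byte ≤ B = 3; zero-pad to 3 bytes: K' = 70 00 00.
XOR each byte with 0x36: 70⊕36=46, 00⊕36=36, 00⊕36=36.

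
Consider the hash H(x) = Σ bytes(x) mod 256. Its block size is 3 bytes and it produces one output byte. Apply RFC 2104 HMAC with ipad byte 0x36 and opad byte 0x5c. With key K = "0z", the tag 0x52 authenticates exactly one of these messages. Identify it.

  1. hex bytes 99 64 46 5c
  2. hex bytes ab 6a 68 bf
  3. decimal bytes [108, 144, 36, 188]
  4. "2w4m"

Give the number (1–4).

Key "0z" = 30 7a is 2 bytes ≤ B = 3; zero-pad to 3 bytes: K' = 30 7a 00.
K' ⊕ ipad = 06 4c 36; K' ⊕ opad = 6c 26 5c.
m1: inner = H(06 4c 36 99 64 46 5c) = 27; tag = H(6c 26 5c 27) = 15
m2: inner = H(06 4c 36 ab 6a 68 bf) = c4; tag = H(6c 26 5c c4) = b2
m3: inner = H(06 4c 36 6c 90 24 bc) = 64; tag = H(6c 26 5c 64) = 52 ← matches
m4: inner = H(06 4c 36 32 77 34 6d) = d2; tag = H(6c 26 5c d2) = c0

3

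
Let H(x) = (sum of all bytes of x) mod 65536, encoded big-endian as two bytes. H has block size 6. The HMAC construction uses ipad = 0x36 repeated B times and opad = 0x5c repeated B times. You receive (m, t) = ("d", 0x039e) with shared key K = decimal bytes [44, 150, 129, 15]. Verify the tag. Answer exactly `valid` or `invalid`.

Key decimal bytes [44, 150, 129, 15] = 2c 96 81 0f is 4 bytes ≤ B = 6; zero-pad to 6 bytes: K' = 2c 96 81 0f 00 00.
K' ⊕ ipad = 1a a0 b7 39 36 36; K' ⊕ opad = 70 ca dd 53 5c 5c.
Inner hash: sum = 26+160+183+57+54+54+100 = 634 → 02 7a.
Outer hash (recomputed tag): sum = 112+202+221+83+92+92+2+122 = 926 → 03 9e.
Recomputed tag = 039e; claimed = 039e → match.

valid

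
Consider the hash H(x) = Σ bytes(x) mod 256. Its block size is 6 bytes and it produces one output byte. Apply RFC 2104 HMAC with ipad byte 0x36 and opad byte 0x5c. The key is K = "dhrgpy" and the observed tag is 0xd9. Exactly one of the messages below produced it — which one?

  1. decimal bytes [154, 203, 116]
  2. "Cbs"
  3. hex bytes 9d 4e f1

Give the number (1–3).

1

Key "dhrgpy" = 64 68 72 67 70 79 is exactly B = 6 bytes: K' = 64 68 72 67 70 79.
K' ⊕ ipad = 52 5e 44 51 46 4f; K' ⊕ opad = 38 34 2e 3b 2c 25.
m1: inner = H(52 5e 44 51 46 4f 9a cb 74) = b3; tag = H(38 34 2e 3b 2c 25 b3) = d9 ← matches
m2: inner = H(52 5e 44 51 46 4f 43 62 73) = f2; tag = H(38 34 2e 3b 2c 25 f2) = 18
m3: inner = H(52 5e 44 51 46 4f 9d 4e f1) = b6; tag = H(38 34 2e 3b 2c 25 b6) = dc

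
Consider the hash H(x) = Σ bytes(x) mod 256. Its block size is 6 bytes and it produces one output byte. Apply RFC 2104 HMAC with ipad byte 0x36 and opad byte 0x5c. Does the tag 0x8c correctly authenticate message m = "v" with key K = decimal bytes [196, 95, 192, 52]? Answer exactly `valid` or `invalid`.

Key decimal bytes [196, 95, 192, 52] = c4 5f c0 34 is 4 bytes ≤ B = 6; zero-pad to 6 bytes: K' = c4 5f c0 34 00 00.
K' ⊕ ipad = f2 69 f6 02 36 36; K' ⊕ opad = 98 03 9c 68 5c 5c.
Inner hash: sum = 242+105+246+2+54+54+118 = 821; mod 256 = 53 → 35.
Outer hash (recomputed tag): sum = 152+3+156+104+92+92+53 = 652; mod 256 = 140 → 8c.
Recomputed tag = 8c; claimed = 8c → match.

valid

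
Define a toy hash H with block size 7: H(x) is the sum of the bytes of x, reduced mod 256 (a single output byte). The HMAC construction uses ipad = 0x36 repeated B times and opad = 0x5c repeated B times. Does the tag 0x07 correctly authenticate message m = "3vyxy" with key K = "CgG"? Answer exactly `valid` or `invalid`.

valid

Key "CgG" = 43 67 47 is 3 bytes ≤ B = 7; zero-pad to 7 bytes: K' = 43 67 47 00 00 00 00.
K' ⊕ ipad = 75 51 71 36 36 36 36; K' ⊕ opad = 1f 3b 1b 5c 5c 5c 5c.
Inner hash: sum = 117+81+113+54+54+54+54+51+118+121+120+121 = 1058; mod 256 = 34 → 22.
Outer hash (recomputed tag): sum = 31+59+27+92+92+92+92+34 = 519; mod 256 = 7 → 07.
Recomputed tag = 07; claimed = 07 → match.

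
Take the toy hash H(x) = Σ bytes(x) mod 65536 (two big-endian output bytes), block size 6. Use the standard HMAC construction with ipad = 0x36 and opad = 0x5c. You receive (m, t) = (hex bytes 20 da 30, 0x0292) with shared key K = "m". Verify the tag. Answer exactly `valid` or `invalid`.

Key "m" = 6d is 1 byte ≤ B = 6; zero-pad to 6 bytes: K' = 6d 00 00 00 00 00.
K' ⊕ ipad = 5b 36 36 36 36 36; K' ⊕ opad = 31 5c 5c 5c 5c 5c.
Inner hash: sum = 91+54+54+54+54+54+32+218+48 = 659 → 02 93.
Outer hash (recomputed tag): sum = 49+92+92+92+92+92+2+147 = 658 → 02 92.
Recomputed tag = 0292; claimed = 0292 → match.

valid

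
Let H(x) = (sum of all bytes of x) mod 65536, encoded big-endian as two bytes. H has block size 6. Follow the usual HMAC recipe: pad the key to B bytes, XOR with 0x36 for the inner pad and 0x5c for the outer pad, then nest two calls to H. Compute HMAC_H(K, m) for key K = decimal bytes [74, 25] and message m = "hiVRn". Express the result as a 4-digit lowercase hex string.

0238

Key decimal bytes [74, 25] = 4a 19 is 2 bytes ≤ B = 6; zero-pad to 6 bytes: K' = 4a 19 00 00 00 00.
K' ⊕ ipad = 7c 2f 36 36 36 36.  K' ⊕ opad = 16 45 5c 5c 5c 5c.
Inner input = (K'⊕ipad) ∥ m = 7c 2f 36 36 36 36 ∥ 68 69 56 52 6e.
Inner hash: sum = 124+47+54+54+54+54+104+105+86+82+110 = 874 → 03 6a.
Outer input = (K'⊕opad) ∥ inner = 16 45 5c 5c 5c 5c ∥ 03 6a.
Outer hash (tag): sum = 22+69+92+92+92+92+3+106 = 568 → 02 38.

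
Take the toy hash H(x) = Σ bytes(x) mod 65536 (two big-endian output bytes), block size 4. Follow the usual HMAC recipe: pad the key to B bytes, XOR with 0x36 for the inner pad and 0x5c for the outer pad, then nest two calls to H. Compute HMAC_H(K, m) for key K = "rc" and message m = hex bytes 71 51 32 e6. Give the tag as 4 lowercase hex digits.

0206

Key "rc" = 72 63 is 2 bytes ≤ B = 4; zero-pad to 4 bytes: K' = 72 63 00 00.
K' ⊕ ipad = 44 55 36 36.  K' ⊕ opad = 2e 3f 5c 5c.
Inner input = (K'⊕ipad) ∥ m = 44 55 36 36 ∥ 71 51 32 e6.
Inner hash: sum = 68+85+54+54+113+81+50+230 = 735 → 02 df.
Outer input = (K'⊕opad) ∥ inner = 2e 3f 5c 5c ∥ 02 df.
Outer hash (tag): sum = 46+63+92+92+2+223 = 518 → 02 06.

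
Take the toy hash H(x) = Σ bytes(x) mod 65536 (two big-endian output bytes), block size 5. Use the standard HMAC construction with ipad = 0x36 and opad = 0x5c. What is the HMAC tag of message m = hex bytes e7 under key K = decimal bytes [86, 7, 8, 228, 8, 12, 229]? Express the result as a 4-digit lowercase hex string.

01c3

Key decimal bytes [86, 7, 8, 228, 8, 12, 229] = 56 07 08 e4 08 0c e5 is 7 bytes > B = 5, so hash it first: H(key) = 02 42, then zero-pad to 5 bytes: K' = 02 42 00 00 00.
K' ⊕ ipad = 34 74 36 36 36.  K' ⊕ opad = 5e 1e 5c 5c 5c.
Inner input = (K'⊕ipad) ∥ m = 34 74 36 36 36 ∥ e7.
Inner hash: sum = 52+116+54+54+54+231 = 561 → 02 31.
Outer input = (K'⊕opad) ∥ inner = 5e 1e 5c 5c 5c ∥ 02 31.
Outer hash (tag): sum = 94+30+92+92+92+2+49 = 451 → 01 c3.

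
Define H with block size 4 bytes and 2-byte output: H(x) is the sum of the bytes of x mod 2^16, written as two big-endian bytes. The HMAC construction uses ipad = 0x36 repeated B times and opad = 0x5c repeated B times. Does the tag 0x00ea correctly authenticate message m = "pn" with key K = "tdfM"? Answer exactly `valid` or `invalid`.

Key "tdfM" = 74 64 66 4d is exactly B = 4 bytes: K' = 74 64 66 4d.
K' ⊕ ipad = 42 52 50 7b; K' ⊕ opad = 28 38 3a 11.
Inner hash: sum = 66+82+80+123+112+110 = 573 → 02 3d.
Outer hash (recomputed tag): sum = 40+56+58+17+2+61 = 234 → 00 ea.
Recomputed tag = 00ea; claimed = 00ea → match.

valid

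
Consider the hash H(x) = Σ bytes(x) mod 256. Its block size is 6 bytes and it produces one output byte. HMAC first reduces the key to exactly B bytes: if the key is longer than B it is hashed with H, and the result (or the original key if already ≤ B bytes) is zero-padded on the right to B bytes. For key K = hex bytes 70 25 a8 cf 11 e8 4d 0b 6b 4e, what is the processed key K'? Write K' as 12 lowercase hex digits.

|K| = 10 > B = 6, so first hash the key.
H(K): sum = 112+37+168+207+17+232+77+11+107+78 = 1046; mod 256 = 22 → 16.
Zero-pad H(K) = 16 to 6 bytes: K' = 16 00 00 00 00 00.

160000000000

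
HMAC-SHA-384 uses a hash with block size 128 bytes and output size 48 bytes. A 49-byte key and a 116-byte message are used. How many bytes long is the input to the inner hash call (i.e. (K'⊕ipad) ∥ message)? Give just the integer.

Key is 49 ≤ 128 bytes, zero-padded: |K'| = 128.
Inner input = (K'⊕ipad) ∥ m → 128 + 116 = 244 bytes.

244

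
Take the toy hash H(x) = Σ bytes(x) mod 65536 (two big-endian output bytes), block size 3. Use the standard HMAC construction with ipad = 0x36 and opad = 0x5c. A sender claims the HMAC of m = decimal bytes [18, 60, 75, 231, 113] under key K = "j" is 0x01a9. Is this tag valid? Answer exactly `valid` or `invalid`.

Key "j" = 6a is 1 byte ≤ B = 3; zero-pad to 3 bytes: K' = 6a 00 00.
K' ⊕ ipad = 5c 36 36; K' ⊕ opad = 36 5c 5c.
Inner hash: sum = 92+54+54+18+60+75+231+113 = 697 → 02 b9.
Outer hash (recomputed tag): sum = 54+92+92+2+185 = 425 → 01 a9.
Recomputed tag = 01a9; claimed = 01a9 → match.

valid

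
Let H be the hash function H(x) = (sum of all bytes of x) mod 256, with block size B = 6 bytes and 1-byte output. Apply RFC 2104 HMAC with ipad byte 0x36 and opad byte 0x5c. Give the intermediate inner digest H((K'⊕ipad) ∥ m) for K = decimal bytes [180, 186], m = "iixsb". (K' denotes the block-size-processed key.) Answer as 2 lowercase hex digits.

05

Key decimal bytes [180, 186] = b4 ba is 2 bytes ≤ B = 6; zero-pad to 6 bytes: K' = b4 ba 00 00 00 00.
K' ⊕ ipad = 82 8c 36 36 36 36.
Inner input = 82 8c 36 36 36 36 ∥ 69 69 78 73 62.
Inner hash: sum = 130+140+54+54+54+54+105+105+120+115+98 = 1029; mod 256 = 5 → 05.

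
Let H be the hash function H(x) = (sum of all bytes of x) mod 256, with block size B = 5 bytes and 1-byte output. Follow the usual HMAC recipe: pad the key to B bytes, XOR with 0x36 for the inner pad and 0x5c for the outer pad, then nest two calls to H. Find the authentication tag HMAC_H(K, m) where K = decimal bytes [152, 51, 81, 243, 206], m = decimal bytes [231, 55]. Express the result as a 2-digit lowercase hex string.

Key decimal bytes [152, 51, 81, 243, 206] = 98 33 51 f3 ce is exactly B = 5 bytes: K' = 98 33 51 f3 ce.
K' ⊕ ipad = ae 05 67 c5 f8.  K' ⊕ opad = c4 6f 0d af 92.
Inner input = (K'⊕ipad) ∥ m = ae 05 67 c5 f8 ∥ e7 37.
Inner hash: sum = 174+5+103+197+248+231+55 = 1013; mod 256 = 245 → f5.
Outer input = (K'⊕opad) ∥ inner = c4 6f 0d af 92 ∥ f5.
Outer hash (tag): sum = 196+111+13+175+146+245 = 886; mod 256 = 118 → 76.

76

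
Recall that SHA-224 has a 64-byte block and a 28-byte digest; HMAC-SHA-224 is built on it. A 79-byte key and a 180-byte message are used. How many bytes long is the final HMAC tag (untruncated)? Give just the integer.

28

The tag is one SHA-224 digest: 28 bytes.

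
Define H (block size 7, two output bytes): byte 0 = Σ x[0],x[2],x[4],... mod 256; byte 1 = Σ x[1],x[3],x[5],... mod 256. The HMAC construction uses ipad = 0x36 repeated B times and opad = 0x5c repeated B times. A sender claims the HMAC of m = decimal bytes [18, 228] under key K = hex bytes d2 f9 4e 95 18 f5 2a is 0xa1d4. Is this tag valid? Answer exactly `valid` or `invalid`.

invalid

Key hex bytes d2 f9 4e 95 18 f5 2a is exactly B = 7 bytes: K' = d2 f9 4e 95 18 f5 2a.
K' ⊕ ipad = e4 cf 78 a3 2e c3 1c; K' ⊕ opad = 8e a5 12 c9 44 a9 76.
Inner hash: even-index sum = 650 mod 256 = 138; odd-index sum = 583 mod 256 = 71 → 8a 47.
Outer hash (recomputed tag): even-index sum = 417 mod 256 = 161; odd-index sum = 673 mod 256 = 161 → a1 a1.
Recomputed tag = a1a1; claimed = a1d4 → mismatch.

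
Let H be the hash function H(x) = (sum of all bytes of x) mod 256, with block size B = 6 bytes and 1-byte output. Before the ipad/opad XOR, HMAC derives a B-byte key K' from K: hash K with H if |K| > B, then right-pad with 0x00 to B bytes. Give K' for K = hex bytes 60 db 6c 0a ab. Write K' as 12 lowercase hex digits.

60db6c0aab00

Key hex bytes 60 db 6c 0a ab is 5 bytes ≤ B = 6; zero-pad to 6 bytes: K' = 60 db 6c 0a ab 00.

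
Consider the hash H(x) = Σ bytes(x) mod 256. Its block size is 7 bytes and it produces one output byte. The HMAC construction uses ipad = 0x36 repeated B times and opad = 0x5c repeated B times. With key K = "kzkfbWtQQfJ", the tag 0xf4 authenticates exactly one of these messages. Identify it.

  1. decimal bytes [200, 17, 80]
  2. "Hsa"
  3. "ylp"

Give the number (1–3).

Key "kzkfbWtQQfJ" = 6b 7a 6b 66 62 57 74 51 51 66 4a is 11 bytes > B = 7, so hash it first: H(key) = 35, then zero-pad to 7 bytes: K' = 35 00 00 00 00 00 00.
K' ⊕ ipad = 03 36 36 36 36 36 36; K' ⊕ opad = 69 5c 5c 5c 5c 5c 5c.
m1: inner = H(03 36 36 36 36 36 36 c8 11 50) = 70; tag = H(69 5c 5c 5c 5c 5c 5c 70) = 01
m2: inner = H(03 36 36 36 36 36 36 48 73 61) = 63; tag = H(69 5c 5c 5c 5c 5c 5c 63) = f4 ← matches
m3: inner = H(03 36 36 36 36 36 36 79 6c 70) = 9c; tag = H(69 5c 5c 5c 5c 5c 5c 9c) = 2d

2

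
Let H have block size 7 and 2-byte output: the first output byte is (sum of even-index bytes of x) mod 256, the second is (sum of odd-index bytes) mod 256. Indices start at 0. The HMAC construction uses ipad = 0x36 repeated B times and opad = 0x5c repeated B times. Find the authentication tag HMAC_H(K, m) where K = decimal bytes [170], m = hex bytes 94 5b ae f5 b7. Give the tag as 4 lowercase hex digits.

Key decimal bytes [170] = aa is 1 byte ≤ B = 7; zero-pad to 7 bytes: K' = aa 00 00 00 00 00 00.
K' ⊕ ipad = 9c 36 36 36 36 36 36.  K' ⊕ opad = f6 5c 5c 5c 5c 5c 5c.
Inner input = (K'⊕ipad) ∥ m = 9c 36 36 36 36 36 36 ∥ 94 5b ae f5 b7.
Inner hash: even-index sum = 654 mod 256 = 142; odd-index sum = 667 mod 256 = 155 → 8e 9b.
Outer input = (K'⊕opad) ∥ inner = f6 5c 5c 5c 5c 5c 5c ∥ 8e 9b.
Outer hash (tag): even-index sum = 677 mod 256 = 165; odd-index sum = 418 mod 256 = 162 → a5 a2.

a5a2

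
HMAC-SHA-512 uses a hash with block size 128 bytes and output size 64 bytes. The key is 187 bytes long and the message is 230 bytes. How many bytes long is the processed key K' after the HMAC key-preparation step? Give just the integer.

Key is 187 > 128 bytes, so it is hashed to 64 bytes then zero-padded to 128: |K'| = 128.

128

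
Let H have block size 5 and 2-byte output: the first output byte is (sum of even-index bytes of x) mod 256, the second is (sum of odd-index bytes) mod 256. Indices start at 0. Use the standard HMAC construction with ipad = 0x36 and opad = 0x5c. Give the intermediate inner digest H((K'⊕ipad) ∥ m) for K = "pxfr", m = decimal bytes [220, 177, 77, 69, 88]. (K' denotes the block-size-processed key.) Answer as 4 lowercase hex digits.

Key "pxfr" = 70 78 66 72 is 4 bytes ≤ B = 5; zero-pad to 5 bytes: K' = 70 78 66 72 00.
K' ⊕ ipad = 46 4e 50 44 36.
Inner input = 46 4e 50 44 36 ∥ dc b1 4d 45 58.
Inner hash: even-index sum = 450 mod 256 = 194; odd-index sum = 531 mod 256 = 19 → c2 13.

c213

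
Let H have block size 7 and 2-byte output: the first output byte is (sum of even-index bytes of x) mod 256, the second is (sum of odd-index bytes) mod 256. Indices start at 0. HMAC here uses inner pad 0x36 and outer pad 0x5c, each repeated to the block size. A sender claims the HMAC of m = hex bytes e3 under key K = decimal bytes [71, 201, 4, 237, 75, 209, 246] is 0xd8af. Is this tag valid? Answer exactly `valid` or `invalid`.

Key decimal bytes [71, 201, 4, 237, 75, 209, 246] = 47 c9 04 ed 4b d1 f6 is exactly B = 7 bytes: K' = 47 c9 04 ed 4b d1 f6.
K' ⊕ ipad = 71 ff 32 db 7d e7 c0; K' ⊕ opad = 1b 95 58 b1 17 8d aa.
Inner hash: even-index sum = 480 mod 256 = 224; odd-index sum = 932 mod 256 = 164 → e0 a4.
Outer hash (recomputed tag): even-index sum = 472 mod 256 = 216; odd-index sum = 691 mod 256 = 179 → d8 b3.
Recomputed tag = d8b3; claimed = d8af → mismatch.

invalid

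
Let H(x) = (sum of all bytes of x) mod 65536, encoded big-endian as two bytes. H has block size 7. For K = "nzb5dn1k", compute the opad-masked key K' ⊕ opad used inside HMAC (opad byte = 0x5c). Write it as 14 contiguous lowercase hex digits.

5eb15c5c5c5c5c

Key "nzb5dn1k" = 6e 7a 62 35 64 6e 31 6b is 8 bytes > B = 7, so hash it first: H(key) = 02 ed, then zero-pad to 7 bytes: K' = 02 ed 00 00 00 00 00.
XOR each byte with 0x5c: 02⊕5c=5e, ed⊕5c=b1, 00⊕5c=5c, 00⊕5c=5c, 00⊕5c=5c, 00⊕5c=5c, 00⊕5c=5c.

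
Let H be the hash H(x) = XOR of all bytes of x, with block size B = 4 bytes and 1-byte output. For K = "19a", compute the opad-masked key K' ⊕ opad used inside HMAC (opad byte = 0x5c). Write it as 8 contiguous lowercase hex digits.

6d653d5c

Key "19a" = 31 39 61 is 3 bytes ≤ B = 4; zero-pad to 4 bytes: K' = 31 39 61 00.
XOR each byte with 0x5c: 31⊕5c=6d, 39⊕5c=65, 61⊕5c=3d, 00⊕5c=5c.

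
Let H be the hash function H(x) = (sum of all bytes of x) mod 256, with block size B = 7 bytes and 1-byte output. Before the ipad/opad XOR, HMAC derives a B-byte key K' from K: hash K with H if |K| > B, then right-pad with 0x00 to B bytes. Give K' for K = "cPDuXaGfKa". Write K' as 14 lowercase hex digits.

7e000000000000

|K| = 10 > B = 7, so first hash the key.
H(K): sum = 99+80+68+117+88+97+71+102+75+97 = 894; mod 256 = 126 → 7e.
Zero-pad H(K) = 7e to 7 bytes: K' = 7e 00 00 00 00 00 00.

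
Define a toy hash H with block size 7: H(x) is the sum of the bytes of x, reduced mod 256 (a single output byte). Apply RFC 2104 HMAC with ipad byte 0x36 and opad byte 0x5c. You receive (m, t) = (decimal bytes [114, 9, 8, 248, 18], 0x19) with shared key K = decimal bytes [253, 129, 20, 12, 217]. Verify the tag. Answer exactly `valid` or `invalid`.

valid

Key decimal bytes [253, 129, 20, 12, 217] = fd 81 14 0c d9 is 5 bytes ≤ B = 7; zero-pad to 7 bytes: K' = fd 81 14 0c d9 00 00.
K' ⊕ ipad = cb b7 22 3a ef 36 36; K' ⊕ opad = a1 dd 48 50 85 5c 5c.
Inner hash: sum = 203+183+34+58+239+54+54+114+9+8+248+18 = 1222; mod 256 = 198 → c6.
Outer hash (recomputed tag): sum = 161+221+72+80+133+92+92+198 = 1049; mod 256 = 25 → 19.
Recomputed tag = 19; claimed = 19 → match.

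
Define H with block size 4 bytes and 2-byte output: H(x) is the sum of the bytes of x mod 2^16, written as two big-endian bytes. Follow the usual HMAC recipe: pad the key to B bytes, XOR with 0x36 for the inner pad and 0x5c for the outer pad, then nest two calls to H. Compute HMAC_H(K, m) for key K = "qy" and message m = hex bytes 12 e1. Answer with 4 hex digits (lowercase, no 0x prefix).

0200

Key "qy" = 71 79 is 2 bytes ≤ B = 4; zero-pad to 4 bytes: K' = 71 79 00 00.
K' ⊕ ipad = 47 4f 36 36.  K' ⊕ opad = 2d 25 5c 5c.
Inner input = (K'⊕ipad) ∥ m = 47 4f 36 36 ∥ 12 e1.
Inner hash: sum = 71+79+54+54+18+225 = 501 → 01 f5.
Outer input = (K'⊕opad) ∥ inner = 2d 25 5c 5c ∥ 01 f5.
Outer hash (tag): sum = 45+37+92+92+1+245 = 512 → 02 00.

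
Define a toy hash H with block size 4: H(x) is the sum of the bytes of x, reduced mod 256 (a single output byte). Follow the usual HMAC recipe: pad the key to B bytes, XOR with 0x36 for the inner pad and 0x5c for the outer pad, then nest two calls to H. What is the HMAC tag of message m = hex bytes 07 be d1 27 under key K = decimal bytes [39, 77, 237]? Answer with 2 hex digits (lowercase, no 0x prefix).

Key decimal bytes [39, 77, 237] = 27 4d ed is 3 bytes ≤ B = 4; zero-pad to 4 bytes: K' = 27 4d ed 00.
K' ⊕ ipad = 11 7b db 36.  K' ⊕ opad = 7b 11 b1 5c.
Inner input = (K'⊕ipad) ∥ m = 11 7b db 36 ∥ 07 be d1 27.
Inner hash: sum = 17+123+219+54+7+190+209+39 = 858; mod 256 = 90 → 5a.
Outer input = (K'⊕opad) ∥ inner = 7b 11 b1 5c ∥ 5a.
Outer hash (tag): sum = 123+17+177+92+90 = 499; mod 256 = 243 → f3.

f3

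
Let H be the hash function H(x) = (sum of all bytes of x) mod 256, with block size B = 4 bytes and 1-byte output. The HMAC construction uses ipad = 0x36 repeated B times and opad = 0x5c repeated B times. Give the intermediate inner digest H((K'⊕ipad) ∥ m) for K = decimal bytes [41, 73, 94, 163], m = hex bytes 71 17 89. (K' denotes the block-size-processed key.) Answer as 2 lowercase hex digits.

Key decimal bytes [41, 73, 94, 163] = 29 49 5e a3 is exactly B = 4 bytes: K' = 29 49 5e a3.
K' ⊕ ipad = 1f 7f 68 95.
Inner input = 1f 7f 68 95 ∥ 71 17 89.
Inner hash: sum = 31+127+104+149+113+23+137 = 684; mod 256 = 172 → ac.

ac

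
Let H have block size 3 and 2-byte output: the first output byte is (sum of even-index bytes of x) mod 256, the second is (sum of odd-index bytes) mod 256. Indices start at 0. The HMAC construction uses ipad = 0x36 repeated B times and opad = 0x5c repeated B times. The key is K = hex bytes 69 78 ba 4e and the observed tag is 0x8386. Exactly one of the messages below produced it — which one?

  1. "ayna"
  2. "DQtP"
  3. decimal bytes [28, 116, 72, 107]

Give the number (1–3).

2

Key hex bytes 69 78 ba 4e is 4 bytes > B = 3, so hash it first: H(key) = 23 c6, then zero-pad to 3 bytes: K' = 23 c6 00.
K' ⊕ ipad = 15 f0 36; K' ⊕ opad = 7f 9a 5c.
m1: inner = H(15 f0 36 61 79 6e 61) = 25 bf; tag = H(7f 9a 5c 25 bf) = 9abf
m2: inner = H(15 f0 36 44 51 74 50) = ec a8; tag = H(7f 9a 5c ec a8) = 8386 ← matches
m3: inner = H(15 f0 36 1c 74 48 6b) = 2a 54; tag = H(7f 9a 5c 2a 54) = 2fc4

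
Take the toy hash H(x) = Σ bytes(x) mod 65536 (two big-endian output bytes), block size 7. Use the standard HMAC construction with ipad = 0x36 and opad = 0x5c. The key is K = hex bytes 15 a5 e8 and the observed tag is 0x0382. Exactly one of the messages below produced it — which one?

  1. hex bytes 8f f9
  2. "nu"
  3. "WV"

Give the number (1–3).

3

Key hex bytes 15 a5 e8 is 3 bytes ≤ B = 7; zero-pad to 7 bytes: K' = 15 a5 e8 00 00 00 00.
K' ⊕ ipad = 23 93 de 36 36 36 36; K' ⊕ opad = 49 f9 b4 5c 5c 5c 5c.
m1: inner = H(23 93 de 36 36 36 36 8f f9) = 03 f4; tag = H(49 f9 b4 5c 5c 5c 5c 03 f4) = 045d
m2: inner = H(23 93 de 36 36 36 36 6e 75) = 03 4f; tag = H(49 f9 b4 5c 5c 5c 5c 03 4f) = 03b8
m3: inner = H(23 93 de 36 36 36 36 57 56) = 03 19; tag = H(49 f9 b4 5c 5c 5c 5c 03 19) = 0382 ← matches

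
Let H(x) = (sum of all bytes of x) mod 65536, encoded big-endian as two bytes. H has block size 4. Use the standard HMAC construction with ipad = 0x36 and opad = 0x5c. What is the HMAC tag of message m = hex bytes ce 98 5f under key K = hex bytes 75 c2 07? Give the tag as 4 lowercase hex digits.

01e4

Key hex bytes 75 c2 07 is 3 bytes ≤ B = 4; zero-pad to 4 bytes: K' = 75 c2 07 00.
K' ⊕ ipad = 43 f4 31 36.  K' ⊕ opad = 29 9e 5b 5c.
Inner input = (K'⊕ipad) ∥ m = 43 f4 31 36 ∥ ce 98 5f.
Inner hash: sum = 67+244+49+54+206+152+95 = 867 → 03 63.
Outer input = (K'⊕opad) ∥ inner = 29 9e 5b 5c ∥ 03 63.
Outer hash (tag): sum = 41+158+91+92+3+99 = 484 → 01 e4.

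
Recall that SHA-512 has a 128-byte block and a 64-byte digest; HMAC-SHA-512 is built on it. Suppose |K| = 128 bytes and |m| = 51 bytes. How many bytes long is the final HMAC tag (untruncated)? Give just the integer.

64

The tag is one SHA-512 digest: 64 bytes.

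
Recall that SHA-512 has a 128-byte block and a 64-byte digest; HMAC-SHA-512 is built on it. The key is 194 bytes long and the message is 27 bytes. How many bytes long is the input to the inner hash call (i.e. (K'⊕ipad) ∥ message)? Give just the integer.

Key is 194 > 128 bytes, so it is hashed to 64 bytes then zero-padded to 128: |K'| = 128.
Inner input = (K'⊕ipad) ∥ m → 128 + 27 = 155 bytes.

155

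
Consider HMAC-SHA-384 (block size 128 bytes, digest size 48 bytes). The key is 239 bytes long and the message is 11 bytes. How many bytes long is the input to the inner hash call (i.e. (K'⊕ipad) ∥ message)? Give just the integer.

Key is 239 > 128 bytes, so it is hashed to 48 bytes then zero-padded to 128: |K'| = 128.
Inner input = (K'⊕ipad) ∥ m → 128 + 11 = 139 bytes.

139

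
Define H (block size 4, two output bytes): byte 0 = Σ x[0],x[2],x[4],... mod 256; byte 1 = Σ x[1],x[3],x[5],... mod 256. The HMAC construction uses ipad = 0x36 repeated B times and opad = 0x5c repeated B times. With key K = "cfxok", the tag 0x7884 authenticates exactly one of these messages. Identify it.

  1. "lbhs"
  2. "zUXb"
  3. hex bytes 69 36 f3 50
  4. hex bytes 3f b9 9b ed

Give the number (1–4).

Key "cfxok" = 63 66 78 6f 6b is 5 bytes > B = 4, so hash it first: H(key) = 46 d5, then zero-pad to 4 bytes: K' = 46 d5 00 00.
K' ⊕ ipad = 70 e3 36 36; K' ⊕ opad = 1a 89 5c 5c.
m1: inner = H(70 e3 36 36 6c 62 68 73) = 7a ee; tag = H(1a 89 5c 5c 7a ee) = f0d3
m2: inner = H(70 e3 36 36 7a 55 58 62) = 78 d0; tag = H(1a 89 5c 5c 78 d0) = eeb5
m3: inner = H(70 e3 36 36 69 36 f3 50) = 02 9f; tag = H(1a 89 5c 5c 02 9f) = 7884 ← matches
m4: inner = H(70 e3 36 36 3f b9 9b ed) = 80 bf; tag = H(1a 89 5c 5c 80 bf) = f6a4

3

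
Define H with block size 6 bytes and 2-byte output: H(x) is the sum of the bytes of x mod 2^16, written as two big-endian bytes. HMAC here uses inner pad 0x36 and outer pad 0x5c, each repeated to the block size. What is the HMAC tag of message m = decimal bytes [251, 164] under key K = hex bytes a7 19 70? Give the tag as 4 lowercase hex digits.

Key hex bytes a7 19 70 is 3 bytes ≤ B = 6; zero-pad to 6 bytes: K' = a7 19 70 00 00 00.
K' ⊕ ipad = 91 2f 46 36 36 36.  K' ⊕ opad = fb 45 2c 5c 5c 5c.
Inner input = (K'⊕ipad) ∥ m = 91 2f 46 36 36 36 ∥ fb a4.
Inner hash: sum = 145+47+70+54+54+54+251+164 = 839 → 03 47.
Outer input = (K'⊕opad) ∥ inner = fb 45 2c 5c 5c 5c ∥ 03 47.
Outer hash (tag): sum = 251+69+44+92+92+92+3+71 = 714 → 02 ca.

02ca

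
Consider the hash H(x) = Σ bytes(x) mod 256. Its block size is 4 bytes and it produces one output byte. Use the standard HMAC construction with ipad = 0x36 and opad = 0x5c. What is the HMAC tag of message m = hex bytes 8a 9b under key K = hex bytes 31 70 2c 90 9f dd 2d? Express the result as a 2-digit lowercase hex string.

65

Key hex bytes 31 70 2c 90 9f dd 2d is 7 bytes > B = 4, so hash it first: H(key) = 06, then zero-pad to 4 bytes: K' = 06 00 00 00.
K' ⊕ ipad = 30 36 36 36.  K' ⊕ opad = 5a 5c 5c 5c.
Inner input = (K'⊕ipad) ∥ m = 30 36 36 36 ∥ 8a 9b.
Inner hash: sum = 48+54+54+54+138+155 = 503; mod 256 = 247 → f7.
Outer input = (K'⊕opad) ∥ inner = 5a 5c 5c 5c ∥ f7.
Outer hash (tag): sum = 90+92+92+92+247 = 613; mod 256 = 101 → 65.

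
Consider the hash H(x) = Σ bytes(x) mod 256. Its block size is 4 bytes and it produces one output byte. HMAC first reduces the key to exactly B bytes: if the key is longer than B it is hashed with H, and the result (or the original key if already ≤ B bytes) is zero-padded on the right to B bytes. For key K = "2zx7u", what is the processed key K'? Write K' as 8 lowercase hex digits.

d0000000

|K| = 5 > B = 4, so first hash the key.
H(K): sum = 50+122+120+55+117 = 464; mod 256 = 208 → d0.
Zero-pad H(K) = d0 to 4 bytes: K' = d0 00 00 00.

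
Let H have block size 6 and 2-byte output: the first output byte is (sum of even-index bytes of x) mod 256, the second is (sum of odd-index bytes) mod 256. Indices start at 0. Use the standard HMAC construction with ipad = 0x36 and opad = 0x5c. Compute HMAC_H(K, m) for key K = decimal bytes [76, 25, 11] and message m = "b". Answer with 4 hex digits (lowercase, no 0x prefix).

1298

Key decimal bytes [76, 25, 11] = 4c 19 0b is 3 bytes ≤ B = 6; zero-pad to 6 bytes: K' = 4c 19 0b 00 00 00.
K' ⊕ ipad = 7a 2f 3d 36 36 36.  K' ⊕ opad = 10 45 57 5c 5c 5c.
Inner input = (K'⊕ipad) ∥ m = 7a 2f 3d 36 36 36 ∥ 62.
Inner hash: even-index sum = 335 mod 256 = 79; odd-index sum = 155 mod 256 = 155 → 4f 9b.
Outer input = (K'⊕opad) ∥ inner = 10 45 57 5c 5c 5c ∥ 4f 9b.
Outer hash (tag): even-index sum = 274 mod 256 = 18; odd-index sum = 408 mod 256 = 152 → 12 98.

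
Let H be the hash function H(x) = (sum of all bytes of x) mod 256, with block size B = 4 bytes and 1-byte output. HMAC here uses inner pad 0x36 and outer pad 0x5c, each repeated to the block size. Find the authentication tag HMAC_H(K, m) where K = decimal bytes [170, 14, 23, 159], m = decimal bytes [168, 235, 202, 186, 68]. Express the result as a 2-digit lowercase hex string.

4f

Key decimal bytes [170, 14, 23, 159] = aa 0e 17 9f is exactly B = 4 bytes: K' = aa 0e 17 9f.
K' ⊕ ipad = 9c 38 21 a9.  K' ⊕ opad = f6 52 4b c3.
Inner input = (K'⊕ipad) ∥ m = 9c 38 21 a9 ∥ a8 eb ca ba 44.
Inner hash: sum = 156+56+33+169+168+235+202+186+68 = 1273; mod 256 = 249 → f9.
Outer input = (K'⊕opad) ∥ inner = f6 52 4b c3 ∥ f9.
Outer hash (tag): sum = 246+82+75+195+249 = 847; mod 256 = 79 → 4f.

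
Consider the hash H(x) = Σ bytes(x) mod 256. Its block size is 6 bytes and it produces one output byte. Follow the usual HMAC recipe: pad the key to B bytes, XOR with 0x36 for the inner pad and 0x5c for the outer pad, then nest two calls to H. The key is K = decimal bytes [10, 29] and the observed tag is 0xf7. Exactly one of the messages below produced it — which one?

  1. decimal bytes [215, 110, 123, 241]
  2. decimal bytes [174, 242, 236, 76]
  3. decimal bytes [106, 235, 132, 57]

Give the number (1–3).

1

Key decimal bytes [10, 29] = 0a 1d is 2 bytes ≤ B = 6; zero-pad to 6 bytes: K' = 0a 1d 00 00 00 00.
K' ⊕ ipad = 3c 2b 36 36 36 36; K' ⊕ opad = 56 41 5c 5c 5c 5c.
m1: inner = H(3c 2b 36 36 36 36 d7 6e 7b f1) = f0; tag = H(56 41 5c 5c 5c 5c f0) = f7 ← matches
m2: inner = H(3c 2b 36 36 36 36 ae f2 ec 4c) = 17; tag = H(56 41 5c 5c 5c 5c 17) = 1e
m3: inner = H(3c 2b 36 36 36 36 6a eb 84 39) = 51; tag = H(56 41 5c 5c 5c 5c 51) = 58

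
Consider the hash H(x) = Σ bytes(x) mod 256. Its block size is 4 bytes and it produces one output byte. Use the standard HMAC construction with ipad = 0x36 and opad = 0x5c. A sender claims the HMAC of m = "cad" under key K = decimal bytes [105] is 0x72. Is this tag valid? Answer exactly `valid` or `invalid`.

valid

Key decimal bytes [105] = 69 is 1 byte ≤ B = 4; zero-pad to 4 bytes: K' = 69 00 00 00.
K' ⊕ ipad = 5f 36 36 36; K' ⊕ opad = 35 5c 5c 5c.
Inner hash: sum = 95+54+54+54+99+97+100 = 553; mod 256 = 41 → 29.
Outer hash (recomputed tag): sum = 53+92+92+92+41 = 370; mod 256 = 114 → 72.
Recomputed tag = 72; claimed = 72 → match.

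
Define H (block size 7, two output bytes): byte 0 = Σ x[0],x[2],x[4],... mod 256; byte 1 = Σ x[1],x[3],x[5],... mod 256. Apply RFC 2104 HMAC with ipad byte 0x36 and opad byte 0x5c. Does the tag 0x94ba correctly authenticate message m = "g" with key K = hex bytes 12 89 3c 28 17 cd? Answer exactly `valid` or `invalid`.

Key hex bytes 12 89 3c 28 17 cd is 6 bytes ≤ B = 7; zero-pad to 7 bytes: K' = 12 89 3c 28 17 cd 00.
K' ⊕ ipad = 24 bf 0a 1e 21 fb 36; K' ⊕ opad = 4e d5 60 74 4b 91 5c.
Inner hash: even-index sum = 133 mod 256 = 133; odd-index sum = 575 mod 256 = 63 → 85 3f.
Outer hash (recomputed tag): even-index sum = 404 mod 256 = 148; odd-index sum = 607 mod 256 = 95 → 94 5f.
Recomputed tag = 945f; claimed = 94ba → mismatch.

invalid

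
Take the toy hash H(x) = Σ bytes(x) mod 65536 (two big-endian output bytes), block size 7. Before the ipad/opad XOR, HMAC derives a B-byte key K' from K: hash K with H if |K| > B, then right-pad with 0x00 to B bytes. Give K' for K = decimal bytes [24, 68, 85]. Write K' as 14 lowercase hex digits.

Key decimal bytes [24, 68, 85] = 18 44 55 is 3 bytes ≤ B = 7; zero-pad to 7 bytes: K' = 18 44 55 00 00 00 00.

18445500000000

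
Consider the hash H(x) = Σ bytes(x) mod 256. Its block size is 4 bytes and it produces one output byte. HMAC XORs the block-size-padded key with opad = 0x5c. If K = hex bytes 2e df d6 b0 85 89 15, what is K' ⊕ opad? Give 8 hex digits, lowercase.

Key hex bytes 2e df d6 b0 85 89 15 is 7 bytes > B = 4, so hash it first: H(key) = b6, then zero-pad to 4 bytes: K' = b6 00 00 00.
XOR each byte with 0x5c: b6⊕5c=ea, 00⊕5c=5c, 00⊕5c=5c, 00⊕5c=5c.

ea5c5c5c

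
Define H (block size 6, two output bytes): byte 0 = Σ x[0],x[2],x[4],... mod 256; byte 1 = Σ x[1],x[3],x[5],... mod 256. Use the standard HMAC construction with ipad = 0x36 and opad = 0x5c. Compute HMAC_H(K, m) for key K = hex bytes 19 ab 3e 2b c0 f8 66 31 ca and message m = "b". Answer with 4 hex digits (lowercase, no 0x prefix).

1290

Key hex bytes 19 ab 3e 2b c0 f8 66 31 ca is 9 bytes > B = 6, so hash it first: H(key) = 47 ff, then zero-pad to 6 bytes: K' = 47 ff 00 00 00 00.
K' ⊕ ipad = 71 c9 36 36 36 36.  K' ⊕ opad = 1b a3 5c 5c 5c 5c.
Inner input = (K'⊕ipad) ∥ m = 71 c9 36 36 36 36 ∥ 62.
Inner hash: even-index sum = 319 mod 256 = 63; odd-index sum = 309 mod 256 = 53 → 3f 35.
Outer input = (K'⊕opad) ∥ inner = 1b a3 5c 5c 5c 5c ∥ 3f 35.
Outer hash (tag): even-index sum = 274 mod 256 = 18; odd-index sum = 400 mod 256 = 144 → 12 90.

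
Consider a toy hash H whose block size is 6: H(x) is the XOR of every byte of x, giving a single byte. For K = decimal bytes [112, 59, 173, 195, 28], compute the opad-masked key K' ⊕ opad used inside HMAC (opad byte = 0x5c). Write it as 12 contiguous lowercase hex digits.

Key decimal bytes [112, 59, 173, 195, 28] = 70 3b ad c3 1c is 5 bytes ≤ B = 6; zero-pad to 6 bytes: K' = 70 3b ad c3 1c 00.
XOR each byte with 0x5c: 70⊕5c=2c, 3b⊕5c=67, ad⊕5c=f1, c3⊕5c=9f, 1c⊕5c=40, 00⊕5c=5c.

2c67f19f405c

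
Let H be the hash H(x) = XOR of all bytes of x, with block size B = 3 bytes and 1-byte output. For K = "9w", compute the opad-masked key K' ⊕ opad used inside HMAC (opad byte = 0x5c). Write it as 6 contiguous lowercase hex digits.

652b5c

Key "9w" = 39 77 is 2 bytes ≤ B = 3; zero-pad to 3 bytes: K' = 39 77 00.
XOR each byte with 0x5c: 39⊕5c=65, 77⊕5c=2b, 00⊕5c=5c.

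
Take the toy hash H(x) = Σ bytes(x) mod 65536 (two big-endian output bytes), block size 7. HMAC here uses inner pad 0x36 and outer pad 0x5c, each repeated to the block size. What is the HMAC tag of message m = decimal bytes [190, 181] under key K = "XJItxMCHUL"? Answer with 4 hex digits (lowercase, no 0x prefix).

0256

Key "XJItxMCHUL" = 58 4a 49 74 78 4d 43 48 55 4c is 10 bytes > B = 7, so hash it first: H(key) = 03 50, then zero-pad to 7 bytes: K' = 03 50 00 00 00 00 00.
K' ⊕ ipad = 35 66 36 36 36 36 36.  K' ⊕ opad = 5f 0c 5c 5c 5c 5c 5c.
Inner input = (K'⊕ipad) ∥ m = 35 66 36 36 36 36 36 ∥ be b5.
Inner hash: sum = 53+102+54+54+54+54+54+190+181 = 796 → 03 1c.
Outer input = (K'⊕opad) ∥ inner = 5f 0c 5c 5c 5c 5c 5c ∥ 03 1c.
Outer hash (tag): sum = 95+12+92+92+92+92+92+3+28 = 598 → 02 56.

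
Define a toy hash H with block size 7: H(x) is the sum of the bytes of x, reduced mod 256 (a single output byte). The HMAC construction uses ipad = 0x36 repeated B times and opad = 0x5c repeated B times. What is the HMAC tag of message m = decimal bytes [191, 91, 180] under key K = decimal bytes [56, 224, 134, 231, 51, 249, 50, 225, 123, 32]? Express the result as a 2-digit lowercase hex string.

a6

Key decimal bytes [56, 224, 134, 231, 51, 249, 50, 225, 123, 32] = 38 e0 86 e7 33 f9 32 e1 7b 20 is 10 bytes > B = 7, so hash it first: H(key) = 5f, then zero-pad to 7 bytes: K' = 5f 00 00 00 00 00 00.
K' ⊕ ipad = 69 36 36 36 36 36 36.  K' ⊕ opad = 03 5c 5c 5c 5c 5c 5c.
Inner input = (K'⊕ipad) ∥ m = 69 36 36 36 36 36 36 ∥ bf 5b b4.
Inner hash: sum = 105+54+54+54+54+54+54+191+91+180 = 891; mod 256 = 123 → 7b.
Outer input = (K'⊕opad) ∥ inner = 03 5c 5c 5c 5c 5c 5c ∥ 7b.
Outer hash (tag): sum = 3+92+92+92+92+92+92+123 = 678; mod 256 = 166 → a6.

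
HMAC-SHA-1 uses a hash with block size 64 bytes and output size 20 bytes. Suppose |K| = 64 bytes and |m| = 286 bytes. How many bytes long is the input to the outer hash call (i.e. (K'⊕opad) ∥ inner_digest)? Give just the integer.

Key is 64 ≤ 64 bytes, zero-padded: |K'| = 64.
Outer input = (K'⊕opad) ∥ H(inner) → 64 + 20 = 84 bytes.

84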